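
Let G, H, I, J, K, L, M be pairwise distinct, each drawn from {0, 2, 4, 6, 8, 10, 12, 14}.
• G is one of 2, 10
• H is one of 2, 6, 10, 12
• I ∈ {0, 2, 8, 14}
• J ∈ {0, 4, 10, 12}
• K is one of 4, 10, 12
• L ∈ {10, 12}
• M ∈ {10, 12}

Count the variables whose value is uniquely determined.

L and M between them cover only {10, 12} — a naked pair. Remove those values from G, H, J, K.
G must be 2 (only option left). Remove 2 from H, I.
H has just one choice, so H = 6.
K has just one choice, so K = 4. Strike 4 from J.
J has just one choice, so J = 0. Remove 0 from I.
Determined: G=2, H=6, J=0, K=4. The other variables each still have more than one consistent value. That makes 4.

4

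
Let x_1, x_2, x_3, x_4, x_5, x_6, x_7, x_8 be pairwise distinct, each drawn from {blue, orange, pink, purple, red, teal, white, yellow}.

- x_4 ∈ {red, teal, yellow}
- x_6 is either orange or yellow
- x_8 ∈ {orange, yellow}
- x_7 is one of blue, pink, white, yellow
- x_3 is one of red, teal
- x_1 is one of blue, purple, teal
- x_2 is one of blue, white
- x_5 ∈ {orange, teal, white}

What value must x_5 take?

The 8 variables draw from only 8 values {blue, orange, pink, purple, red, teal, white, yellow}, so each is used; only x_7 can be pink, hence x_7 = pink.
Among the 7 still-open variables, purple fits only x_1 (and all 7 values in {blue, orange, purple, red, teal, white, yellow} must be used), so x_1 = purple.
The 6 still-open variables together cover exactly {blue, orange, red, teal, white, yellow} — 6 values for 6 variables — and blue appears only in x_2's list, so x_2 = blue.
The 5 still-open variables draw from only 5 values {orange, red, teal, white, yellow}, so each is used; only x_5 can be white, hence x_5 = white.

white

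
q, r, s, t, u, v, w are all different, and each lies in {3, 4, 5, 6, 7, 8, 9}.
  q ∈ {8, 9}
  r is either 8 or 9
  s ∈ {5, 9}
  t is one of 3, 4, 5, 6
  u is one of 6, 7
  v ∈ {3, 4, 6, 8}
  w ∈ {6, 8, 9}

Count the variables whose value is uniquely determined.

3

The 7 variables draw from only 7 values {3, 4, 5, 6, 7, 8, 9}, so each is used; only u can be 7, hence u = 7.
q and r share exactly the 2 values {8, 9}; by pigeonhole those values go to them, so strike 8, 9 from s, v, w.
s must be 5 (only option left). Remove 5 from t.
That leaves w = 6. Strike 6 from t, v.
Determined: s=5, u=7, w=6. The other variables each still have more than one consistent value. That makes 3.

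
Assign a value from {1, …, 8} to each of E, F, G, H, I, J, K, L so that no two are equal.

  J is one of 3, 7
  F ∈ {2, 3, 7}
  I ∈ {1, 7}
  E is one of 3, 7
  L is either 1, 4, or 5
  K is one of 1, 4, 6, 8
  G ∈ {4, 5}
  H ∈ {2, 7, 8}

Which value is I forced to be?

1

Among the 8 variables, 6 fits only K (and all 8 values in {1, 2, 3, 4, 5, 6, 7, 8} must be used), so K = 6.
Among the 7 still-open variables, 8 fits only H (and all 7 values in {1, 2, 3, 4, 5, 7, 8} must be used), so H = 8.
Among the 6 still-open variables, 2 fits only F (and all 6 values in {1, 2, 3, 4, 5, 7} must be used), so F = 2.
E and J share exactly the 2 values {3, 7}; by pigeonhole those values go to them, so strike 3, 7 from I.
So I = 1.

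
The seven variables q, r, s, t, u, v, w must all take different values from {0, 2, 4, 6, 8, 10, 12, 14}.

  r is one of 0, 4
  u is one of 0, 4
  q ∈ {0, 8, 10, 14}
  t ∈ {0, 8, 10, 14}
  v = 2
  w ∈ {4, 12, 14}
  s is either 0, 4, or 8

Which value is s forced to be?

v's domain is down to {2}, so v = 2.
Among the 6 still-open variables, 12 fits only w (and all 6 values in {0, 4, 8, 10, 12, 14} must be used), so w = 12.
r and u share exactly the 2 values {0, 4}; by pigeonhole those values go to them, so strike 0, 4 from q, s, t.
So s = 8.

8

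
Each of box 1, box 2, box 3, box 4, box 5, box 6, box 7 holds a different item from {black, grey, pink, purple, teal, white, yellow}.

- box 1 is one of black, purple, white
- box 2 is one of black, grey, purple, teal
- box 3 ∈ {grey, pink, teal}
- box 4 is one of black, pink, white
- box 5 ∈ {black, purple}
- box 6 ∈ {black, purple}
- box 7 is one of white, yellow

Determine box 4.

pink

The 7 variables draw from only 7 values {black, grey, pink, purple, teal, white, yellow}, so each is used; only box 7 can be yellow, hence box 7 = yellow.
box 5 and box 6 share exactly the 2 values {black, purple}; by pigeonhole those values go to them, so strike black, purple from box 1, box 2, box 4.
box 1's domain is down to {white}, so box 1 = white. Remove white from box 4.
So box 4 = pink.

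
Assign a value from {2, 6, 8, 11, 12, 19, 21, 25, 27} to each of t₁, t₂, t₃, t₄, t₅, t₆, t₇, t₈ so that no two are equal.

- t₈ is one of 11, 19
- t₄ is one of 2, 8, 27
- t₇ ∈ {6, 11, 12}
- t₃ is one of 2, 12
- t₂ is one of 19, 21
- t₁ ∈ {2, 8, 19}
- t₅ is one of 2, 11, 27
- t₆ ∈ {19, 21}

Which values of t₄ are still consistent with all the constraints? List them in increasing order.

The 8 variables draw from only 8 values {2, 6, 8, 11, 12, 19, 21, 27}, so each is used; only t₇ can be 6, hence t₇ = 6.
The 7 still-open variables together cover exactly {2, 8, 11, 12, 19, 21, 27} — 7 values for 7 variables — and 12 appears only in t₃'s list, so t₃ = 12.
The 2 variables t₂ and t₆ are confined to {19, 21}, which locks those values in; drop them from t₁, t₈.
t₈ must be 11 (only option left). Remove 11 from t₅.
No further eliminations apply; t₄ can still be any of 2, 8, 27.

2, 8, 27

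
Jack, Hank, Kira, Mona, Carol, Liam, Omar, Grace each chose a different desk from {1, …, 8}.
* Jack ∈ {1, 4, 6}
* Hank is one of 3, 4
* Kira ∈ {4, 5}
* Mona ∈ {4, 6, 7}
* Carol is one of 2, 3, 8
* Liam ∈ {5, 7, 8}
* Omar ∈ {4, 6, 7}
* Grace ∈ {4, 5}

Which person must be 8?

Among the 8 variables, 1 fits only Jack (and all 8 values in {1, 2, 3, 4, 5, 6, 7, 8} must be used), so Jack = 1.
The 7 still-open variables together cover exactly {2, 3, 4, 5, 6, 7, 8} — 7 values for 7 variables — and 2 appears only in Carol's list, so Carol = 2.
The 6 still-open variables together cover exactly {3, 4, 5, 6, 7, 8} — 6 values for 6 variables — and 3 appears only in Hank's list, so Hank = 3.
Among the 5 still-open variables, 8 fits only Liam (and all 5 values in {4, 5, 6, 7, 8} must be used), so Liam = 8.

Liam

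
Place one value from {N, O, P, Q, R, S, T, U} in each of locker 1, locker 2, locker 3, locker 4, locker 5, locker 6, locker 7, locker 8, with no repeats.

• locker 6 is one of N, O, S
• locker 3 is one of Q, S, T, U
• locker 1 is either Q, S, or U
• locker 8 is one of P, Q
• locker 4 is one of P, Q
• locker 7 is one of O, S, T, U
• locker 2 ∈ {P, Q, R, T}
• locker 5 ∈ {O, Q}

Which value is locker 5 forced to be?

The 8 variables draw from only 8 values {N, O, P, Q, R, S, T, U}, so each is used; only locker 6 can be N, hence locker 6 = N.
Among the 7 still-open variables, R fits only locker 2 (and all 7 values in {O, P, Q, R, S, T, U} must be used), so locker 2 = R.
locker 4 and locker 8 share exactly the 2 values {P, Q}; by pigeonhole those values go to them, so strike P, Q from locker 1, locker 3, locker 5.
So locker 5 = O.

O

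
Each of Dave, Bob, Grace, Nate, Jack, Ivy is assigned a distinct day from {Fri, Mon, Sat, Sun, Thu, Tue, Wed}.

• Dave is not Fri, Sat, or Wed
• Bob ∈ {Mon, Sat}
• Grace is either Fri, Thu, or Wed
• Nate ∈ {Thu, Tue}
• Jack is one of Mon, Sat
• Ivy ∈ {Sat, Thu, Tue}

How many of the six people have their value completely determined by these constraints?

1

Bob and Jack share exactly the 2 values {Mon, Sat}; by pigeonhole those values go to them, so strike Mon, Sat from Dave, Ivy.
Nate and Ivy between them cover only {Thu, Tue} — a naked pair. Remove those values from Dave, Grace.
Dave's domain is down to {Sun}, so Dave = Sun.
Determined: Dave=Sun. The other people each still have more than one consistent value. That makes 1.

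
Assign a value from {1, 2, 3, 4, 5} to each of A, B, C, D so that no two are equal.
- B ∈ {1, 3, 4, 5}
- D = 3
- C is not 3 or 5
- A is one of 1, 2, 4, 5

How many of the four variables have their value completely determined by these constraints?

1

D must be 3 (only option left). Strike 3 from B.
Determined: D=3. The other variables each still have more than one consistent value. That makes 1.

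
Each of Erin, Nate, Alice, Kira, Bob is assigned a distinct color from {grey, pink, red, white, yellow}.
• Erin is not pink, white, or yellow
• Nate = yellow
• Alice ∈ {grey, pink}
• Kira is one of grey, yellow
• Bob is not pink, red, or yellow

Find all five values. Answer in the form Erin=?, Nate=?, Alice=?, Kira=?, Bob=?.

Erin=red, Nate=yellow, Alice=pink, Kira=grey, Bob=white

Nate has just one choice, so Nate = yellow. So Kira can't be yellow.
Kira's domain is down to {grey}, so Kira = grey. So Erin, Alice, Bob can't be grey.
That leaves Bob = white.
That leaves Erin = red.
Alice has just one choice, so Alice = pink.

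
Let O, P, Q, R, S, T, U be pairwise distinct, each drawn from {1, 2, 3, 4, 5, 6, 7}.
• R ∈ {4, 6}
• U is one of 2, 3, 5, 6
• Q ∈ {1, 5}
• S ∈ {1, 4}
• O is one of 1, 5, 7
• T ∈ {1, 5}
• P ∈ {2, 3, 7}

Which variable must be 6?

R

Q and T between them cover only {1, 5} — a naked pair. Remove those values from O, S, U.
That leaves O = 7. So P can't be 7.
S has just one choice, so S = 4. So R can't be 4.
So 6 goes to R.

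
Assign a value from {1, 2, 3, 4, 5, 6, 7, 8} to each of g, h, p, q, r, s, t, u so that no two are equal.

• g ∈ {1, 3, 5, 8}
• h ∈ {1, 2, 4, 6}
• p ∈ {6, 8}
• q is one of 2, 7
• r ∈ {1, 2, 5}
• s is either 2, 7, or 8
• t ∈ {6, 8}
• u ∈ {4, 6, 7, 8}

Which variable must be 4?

The 8 variables together cover exactly {1, 2, 3, 4, 5, 6, 7, 8} — 8 values for 8 variables — and 3 appears only in g's list, so g = 3.
The 7 still-open variables together cover exactly {1, 2, 4, 5, 6, 7, 8} — 7 values for 7 variables — and 5 appears only in r's list, so r = 5.
Among the 6 still-open variables, 1 fits only h (and all 6 values in {1, 2, 4, 6, 7, 8} must be used), so h = 1.
The 5 still-open variables draw from only 5 values {2, 4, 6, 7, 8}, so each is used; only u can be 4, hence u = 4.

u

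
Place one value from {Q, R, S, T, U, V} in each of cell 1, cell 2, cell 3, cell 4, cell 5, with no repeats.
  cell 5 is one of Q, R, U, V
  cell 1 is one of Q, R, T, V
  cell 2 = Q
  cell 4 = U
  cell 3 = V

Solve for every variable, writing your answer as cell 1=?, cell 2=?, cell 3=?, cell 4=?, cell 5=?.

cell 2 must be Q (only option left). Eliminate Q elsewhere: cell 1, cell 5.
That leaves cell 3 = V. Eliminate V elsewhere: cell 1, cell 5.
cell 4 must be U (only option left). Remove U from cell 5.
cell 5's domain is down to {R}, so cell 5 = R. Remove R from cell 1.
cell 1 has just one choice, so cell 1 = T.

cell 1=T, cell 2=Q, cell 3=V, cell 4=U, cell 5=R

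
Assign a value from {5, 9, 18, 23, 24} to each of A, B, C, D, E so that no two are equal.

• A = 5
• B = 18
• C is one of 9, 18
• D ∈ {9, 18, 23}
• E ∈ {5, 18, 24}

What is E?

A must be 5 (only option left). Remove 5 from E.
B has just one choice, so B = 18. Eliminate 18 elsewhere: C, D, E.
So E = 24.

24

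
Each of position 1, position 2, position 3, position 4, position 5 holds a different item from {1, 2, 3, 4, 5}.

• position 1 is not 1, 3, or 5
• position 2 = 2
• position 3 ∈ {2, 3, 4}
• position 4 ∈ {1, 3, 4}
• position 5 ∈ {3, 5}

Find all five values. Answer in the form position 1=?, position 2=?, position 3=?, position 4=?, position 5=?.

position 1=4, position 2=2, position 3=3, position 4=1, position 5=5

position 2 has just one choice, so position 2 = 2. Remove 2 from position 1, position 3.
position 1 must be 4 (only option left). So position 3, position 4 can't be 4.
position 3 must be 3 (only option left). Eliminate 3 elsewhere: position 4, position 5.
position 4 has just one choice, so position 4 = 1.
That leaves position 5 = 5.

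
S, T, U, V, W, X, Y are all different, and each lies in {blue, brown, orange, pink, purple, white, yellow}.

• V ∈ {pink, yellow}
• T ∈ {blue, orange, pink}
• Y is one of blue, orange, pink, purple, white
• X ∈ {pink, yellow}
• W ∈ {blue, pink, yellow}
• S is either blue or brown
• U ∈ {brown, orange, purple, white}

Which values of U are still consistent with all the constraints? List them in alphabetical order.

V and X share exactly the 2 values {pink, yellow}; by pigeonhole those values go to them, so strike pink, yellow from T, W, Y.
That leaves W = blue. Remove blue from S, T, Y.
S must be brown (only option left). So U can't be brown.
T must be orange (only option left). Strike orange from U, Y.
No further eliminations apply; U can still be any of purple, white.

purple, white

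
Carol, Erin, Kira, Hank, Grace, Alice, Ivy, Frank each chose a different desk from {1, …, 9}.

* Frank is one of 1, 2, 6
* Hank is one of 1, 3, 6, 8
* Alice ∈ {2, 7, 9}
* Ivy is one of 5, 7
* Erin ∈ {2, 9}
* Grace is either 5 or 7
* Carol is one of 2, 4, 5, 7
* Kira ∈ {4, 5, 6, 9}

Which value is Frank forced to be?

Grace and Ivy between them cover only {5, 7} — a naked pair. Remove those values from Carol, Kira, Alice.
Erin and Alice between them cover only {2, 9} — a naked pair. Remove those values from Carol, Kira, Frank.
Carol's domain is down to {4}, so Carol = 4. Strike 4 from Kira.
Kira must be 6 (only option left). Strike 6 from Hank, Frank.
So Frank = 1.

1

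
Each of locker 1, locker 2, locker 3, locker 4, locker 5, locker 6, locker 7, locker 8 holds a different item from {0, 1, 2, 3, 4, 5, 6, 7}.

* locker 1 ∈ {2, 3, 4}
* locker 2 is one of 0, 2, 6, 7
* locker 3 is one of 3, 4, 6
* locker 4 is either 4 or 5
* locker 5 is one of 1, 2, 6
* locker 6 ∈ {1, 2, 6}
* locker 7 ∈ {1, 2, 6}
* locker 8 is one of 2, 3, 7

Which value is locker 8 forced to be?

The 8 variables together cover exactly {0, 1, 2, 3, 4, 5, 6, 7} — 8 values for 8 variables — and 0 appears only in locker 2's list, so locker 2 = 0.
The 7 still-open variables together cover exactly {1, 2, 3, 4, 5, 6, 7} — 7 values for 7 variables — and 5 appears only in locker 4's list, so locker 4 = 5.
The 6 still-open variables together cover exactly {1, 2, 3, 4, 6, 7} — 6 values for 6 variables — and 7 appears only in locker 8's list, so locker 8 = 7.

7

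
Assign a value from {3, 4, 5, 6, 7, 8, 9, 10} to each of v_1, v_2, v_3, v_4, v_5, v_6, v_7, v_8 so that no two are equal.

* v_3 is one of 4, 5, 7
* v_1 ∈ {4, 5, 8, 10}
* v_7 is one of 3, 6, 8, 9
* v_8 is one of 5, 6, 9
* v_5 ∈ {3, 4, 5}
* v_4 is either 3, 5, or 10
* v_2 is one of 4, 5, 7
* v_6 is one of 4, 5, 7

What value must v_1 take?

8

v_2, v_3, v_6 share exactly the 3 values {4, 5, 7}; by pigeonhole those values go to them, so strike 4, 5, 7 from v_1, v_4, v_5, v_8.
v_5 has just one choice, so v_5 = 3. Remove 3 from v_4, v_7.
v_4's domain is down to {10}, so v_4 = 10. Strike 10 from v_1.
So v_1 = 8.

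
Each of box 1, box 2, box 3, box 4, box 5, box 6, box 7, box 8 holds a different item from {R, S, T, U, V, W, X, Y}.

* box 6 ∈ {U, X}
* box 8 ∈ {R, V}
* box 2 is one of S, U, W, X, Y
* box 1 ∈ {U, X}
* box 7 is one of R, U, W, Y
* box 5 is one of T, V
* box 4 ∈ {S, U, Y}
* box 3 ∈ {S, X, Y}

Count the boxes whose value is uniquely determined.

4

The 8 variables together cover exactly {R, S, T, U, V, W, X, Y} — 8 values for 8 variables — and T appears only in box 5's list, so box 5 = T.
The 7 still-open variables together cover exactly {R, S, U, V, W, X, Y} — 7 values for 7 variables — and V appears only in box 8's list, so box 8 = V.
The 6 still-open variables together cover exactly {R, S, U, W, X, Y} — 6 values for 6 variables — and R appears only in box 7's list, so box 7 = R.
The 5 still-open variables draw from only 5 values {S, U, W, X, Y}, so each is used; only box 2 can be W, hence box 2 = W.
box 1 and box 6 between them cover only {U, X} — a naked pair. Remove those values from box 3, box 4.
Determined: box 2=W, box 5=T, box 7=R, box 8=V. The other boxes each still have more than one consistent value. That makes 4.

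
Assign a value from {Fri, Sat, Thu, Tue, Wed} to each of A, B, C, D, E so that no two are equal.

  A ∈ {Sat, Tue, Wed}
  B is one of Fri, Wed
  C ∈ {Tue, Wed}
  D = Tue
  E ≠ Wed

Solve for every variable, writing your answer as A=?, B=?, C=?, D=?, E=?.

A=Sat, B=Fri, C=Wed, D=Tue, E=Thu

D has just one choice, so D = Tue. So A, C, E can't be Tue.
C must be Wed (only option left). Eliminate Wed elsewhere: A, B.
A's domain is down to {Sat}, so A = Sat. So E can't be Sat.
That leaves B = Fri. Eliminate Fri elsewhere: E.
E has just one choice, so E = Thu.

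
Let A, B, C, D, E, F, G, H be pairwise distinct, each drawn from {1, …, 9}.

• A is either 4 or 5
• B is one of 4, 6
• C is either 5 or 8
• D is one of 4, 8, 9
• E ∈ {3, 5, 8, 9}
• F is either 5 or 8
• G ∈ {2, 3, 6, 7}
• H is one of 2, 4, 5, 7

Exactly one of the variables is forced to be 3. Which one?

E

C and F share exactly the 2 values {5, 8}; by pigeonhole those values go to them, so strike 5, 8 from A, D, E, H.
That leaves A = 4. Eliminate 4 elsewhere: B, D, H.
B's domain is down to {6}, so B = 6. So G can't be 6.
D has just one choice, so D = 9. Eliminate 9 elsewhere: E.
So 3 goes to E.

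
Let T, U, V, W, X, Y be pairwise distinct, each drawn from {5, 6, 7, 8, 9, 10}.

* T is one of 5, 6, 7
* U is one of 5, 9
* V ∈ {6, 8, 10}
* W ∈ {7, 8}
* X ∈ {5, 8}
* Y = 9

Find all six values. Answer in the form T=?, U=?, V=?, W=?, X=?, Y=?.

T=6, U=5, V=10, W=7, X=8, Y=9

Y's domain is down to {9}, so Y = 9. Remove 9 from U.
U's domain is down to {5}, so U = 5. Eliminate 5 elsewhere: T, X.
X has just one choice, so X = 8. So V, W can't be 8.
W has just one choice, so W = 7. Remove 7 from T.
T has just one choice, so T = 6. Strike 6 from V.
That leaves V = 10.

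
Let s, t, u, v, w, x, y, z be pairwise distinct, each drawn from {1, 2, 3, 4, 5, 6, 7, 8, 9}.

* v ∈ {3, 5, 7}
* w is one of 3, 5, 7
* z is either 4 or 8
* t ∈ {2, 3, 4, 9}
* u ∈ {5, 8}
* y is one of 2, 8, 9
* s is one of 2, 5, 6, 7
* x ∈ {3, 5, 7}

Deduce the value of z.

The 8 variables together cover exactly {2, 3, 4, 5, 6, 7, 8, 9} — 8 values for 8 variables — and 6 appears only in s's list, so s = 6.
v, w, x between them cover only {3, 5, 7} — a naked triple. Remove those values from t, u.
u must be 8 (only option left). So y, z can't be 8.
So z = 4.

4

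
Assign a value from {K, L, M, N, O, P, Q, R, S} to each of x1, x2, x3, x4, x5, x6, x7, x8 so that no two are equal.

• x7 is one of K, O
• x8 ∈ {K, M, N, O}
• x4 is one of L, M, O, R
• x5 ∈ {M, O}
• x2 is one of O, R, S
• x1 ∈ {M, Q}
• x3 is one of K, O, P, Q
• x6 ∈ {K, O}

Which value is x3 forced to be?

P

The 2 variables x6 and x7 are confined to {K, O}, which locks those values in; drop them from x2, x3, x4, x5, x8.
That leaves x5 = M. Strike M from x1, x4, x8.
That leaves x8 = N.
x1's domain is down to {Q}, so x1 = Q. Remove Q from x3.
So x3 = P.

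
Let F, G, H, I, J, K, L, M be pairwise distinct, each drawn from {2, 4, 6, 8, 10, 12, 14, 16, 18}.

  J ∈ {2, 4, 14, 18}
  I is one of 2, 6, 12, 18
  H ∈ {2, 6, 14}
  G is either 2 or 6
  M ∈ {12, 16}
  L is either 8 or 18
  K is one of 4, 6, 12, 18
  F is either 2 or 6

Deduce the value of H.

14

The 8 variables draw from only 8 values {2, 4, 6, 8, 12, 14, 16, 18}, so each is used; only L can be 8, hence L = 8.
The 7 still-open variables draw from only 7 values {2, 4, 6, 12, 14, 16, 18}, so each is used; only M can be 16, hence M = 16.
F and G between them cover only {2, 6} — a naked pair. Remove those values from H, I, J, K.
So H = 14.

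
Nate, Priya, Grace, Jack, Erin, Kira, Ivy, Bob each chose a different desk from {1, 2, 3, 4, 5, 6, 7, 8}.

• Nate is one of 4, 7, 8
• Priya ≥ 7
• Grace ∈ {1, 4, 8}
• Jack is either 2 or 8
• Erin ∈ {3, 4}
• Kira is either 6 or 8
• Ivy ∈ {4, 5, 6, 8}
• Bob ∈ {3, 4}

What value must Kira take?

The 8 variables together cover exactly {1, 2, 3, 4, 5, 6, 7, 8} — 8 values for 8 variables — and 1 appears only in Grace's list, so Grace = 1.
Among the 7 still-open variables, 2 fits only Jack (and all 7 values in {2, 3, 4, 5, 6, 7, 8} must be used), so Jack = 2.
The 6 still-open variables draw from only 6 values {3, 4, 5, 6, 7, 8}, so each is used; only Ivy can be 5, hence Ivy = 5.
The 5 still-open variables draw from only 5 values {3, 4, 6, 7, 8}, so each is used; only Kira can be 6, hence Kira = 6.

6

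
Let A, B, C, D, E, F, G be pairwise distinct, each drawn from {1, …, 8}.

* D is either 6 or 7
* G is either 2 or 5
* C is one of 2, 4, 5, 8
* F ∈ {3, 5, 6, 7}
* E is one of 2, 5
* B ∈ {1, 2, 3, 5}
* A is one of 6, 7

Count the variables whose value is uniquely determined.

A and D share exactly the 2 values {6, 7}; by pigeonhole those values go to them, so strike 6, 7 from F.
E and G between them cover only {2, 5} — a naked pair. Remove those values from B, C, F.
F has just one choice, so F = 3. Strike 3 from B.
B's domain is down to {1}, so B = 1.
Determined: B=1, F=3. The other variables each still have more than one consistent value. That makes 2.

2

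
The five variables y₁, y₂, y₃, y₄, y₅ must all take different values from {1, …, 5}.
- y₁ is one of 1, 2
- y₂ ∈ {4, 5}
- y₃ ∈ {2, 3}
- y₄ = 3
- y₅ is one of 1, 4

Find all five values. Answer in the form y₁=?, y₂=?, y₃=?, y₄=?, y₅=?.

y₁=1, y₂=5, y₃=2, y₄=3, y₅=4

y₄'s domain is down to {3}, so y₄ = 3. Remove 3 from y₃.
y₃ must be 2 (only option left). Remove 2 from y₁.
y₁'s domain is down to {1}, so y₁ = 1. Eliminate 1 elsewhere: y₅.
y₅ must be 4 (only option left). So y₂ can't be 4.
That leaves y₂ = 5.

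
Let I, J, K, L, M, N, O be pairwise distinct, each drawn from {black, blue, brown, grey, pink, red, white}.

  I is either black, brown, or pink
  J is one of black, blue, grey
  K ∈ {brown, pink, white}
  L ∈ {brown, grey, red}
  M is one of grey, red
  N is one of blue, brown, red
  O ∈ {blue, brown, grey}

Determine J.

black

Among the 7 variables, white fits only K (and all 7 values in {black, blue, brown, grey, pink, red, white} must be used), so K = white.
The 6 still-open variables together cover exactly {black, blue, brown, grey, pink, red} — 6 values for 6 variables — and pink appears only in I's list, so I = pink.
The 5 still-open variables draw from only 5 values {black, blue, brown, grey, red}, so each is used; only J can be black, hence J = black.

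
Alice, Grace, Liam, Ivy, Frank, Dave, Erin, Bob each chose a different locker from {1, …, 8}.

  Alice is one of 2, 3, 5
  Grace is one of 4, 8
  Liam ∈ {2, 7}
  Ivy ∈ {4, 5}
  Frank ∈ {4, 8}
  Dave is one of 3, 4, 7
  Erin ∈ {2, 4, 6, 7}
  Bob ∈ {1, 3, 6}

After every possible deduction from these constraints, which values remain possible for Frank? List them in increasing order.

4, 8

The 8 variables draw from only 8 values {1, 2, 3, 4, 5, 6, 7, 8}, so each is used; only Bob can be 1, hence Bob = 1.
Among the 7 still-open variables, 6 fits only Erin (and all 7 values in {2, 3, 4, 5, 6, 7, 8} must be used), so Erin = 6.
Grace and Frank between them cover only {4, 8} — a naked pair. Remove those values from Ivy, Dave.
Ivy must be 5 (only option left). Remove 5 from Alice.
No further eliminations apply; Frank can still be any of 4, 8.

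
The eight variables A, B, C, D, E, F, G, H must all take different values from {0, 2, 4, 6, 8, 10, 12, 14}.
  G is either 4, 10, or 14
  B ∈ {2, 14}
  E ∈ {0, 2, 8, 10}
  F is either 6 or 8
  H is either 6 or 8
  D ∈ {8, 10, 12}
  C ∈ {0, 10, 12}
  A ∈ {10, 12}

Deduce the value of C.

0

The 8 variables draw from only 8 values {0, 2, 4, 6, 8, 10, 12, 14}, so each is used; only G can be 4, hence G = 4.
Among the 7 still-open variables, 14 fits only B (and all 7 values in {0, 2, 6, 8, 10, 12, 14} must be used), so B = 14.
The 6 still-open variables draw from only 6 values {0, 2, 6, 8, 10, 12}, so each is used; only E can be 2, hence E = 2.
Among the 5 still-open variables, 0 fits only C (and all 5 values in {0, 6, 8, 10, 12} must be used), so C = 0.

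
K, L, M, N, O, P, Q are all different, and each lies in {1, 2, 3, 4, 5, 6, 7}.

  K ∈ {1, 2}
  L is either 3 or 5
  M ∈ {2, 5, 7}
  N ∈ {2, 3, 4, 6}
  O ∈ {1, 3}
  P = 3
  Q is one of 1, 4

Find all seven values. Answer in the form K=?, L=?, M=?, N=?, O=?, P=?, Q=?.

K=2, L=5, M=7, N=6, O=1, P=3, Q=4

P's domain is down to {3}, so P = 3. Remove 3 from L, N, O.
L has just one choice, so L = 5. Remove 5 from M.
O must be 1 (only option left). Remove 1 from K, Q.
Q's domain is down to {4}, so Q = 4. Strike 4 from N.
K must be 2 (only option left). Remove 2 from M, N.
M has just one choice, so M = 7.
N must be 6 (only option left).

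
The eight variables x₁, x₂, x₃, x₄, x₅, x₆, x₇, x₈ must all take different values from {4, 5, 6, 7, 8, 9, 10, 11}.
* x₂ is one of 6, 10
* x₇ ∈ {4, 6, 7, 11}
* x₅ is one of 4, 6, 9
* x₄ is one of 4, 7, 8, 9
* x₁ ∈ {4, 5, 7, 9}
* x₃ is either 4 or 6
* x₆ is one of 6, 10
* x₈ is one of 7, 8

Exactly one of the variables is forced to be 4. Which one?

x₃

The 8 variables draw from only 8 values {4, 5, 6, 7, 8, 9, 10, 11}, so each is used; only x₁ can be 5, hence x₁ = 5.
Among the 7 still-open variables, 11 fits only x₇ (and all 7 values in {4, 6, 7, 8, 9, 10, 11} must be used), so x₇ = 11.
x₂ and x₆ share exactly the 2 values {6, 10}; by pigeonhole those values go to them, so strike 6, 10 from x₃, x₅.
So 4 goes to x₃.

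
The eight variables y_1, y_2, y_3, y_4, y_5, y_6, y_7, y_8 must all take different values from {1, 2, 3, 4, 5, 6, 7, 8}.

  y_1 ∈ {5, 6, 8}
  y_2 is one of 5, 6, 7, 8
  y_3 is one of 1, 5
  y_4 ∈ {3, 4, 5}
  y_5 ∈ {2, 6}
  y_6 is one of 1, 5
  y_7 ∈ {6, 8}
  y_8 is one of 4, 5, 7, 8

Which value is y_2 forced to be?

The 8 variables together cover exactly {1, 2, 3, 4, 5, 6, 7, 8} — 8 values for 8 variables — and 2 appears only in y_5's list, so y_5 = 2.
The 7 still-open variables together cover exactly {1, 3, 4, 5, 6, 7, 8} — 7 values for 7 variables — and 3 appears only in y_4's list, so y_4 = 3.
The 6 still-open variables together cover exactly {1, 4, 5, 6, 7, 8} — 6 values for 6 variables — and 4 appears only in y_8's list, so y_8 = 4.
Among the 5 still-open variables, 7 fits only y_2 (and all 5 values in {1, 5, 6, 7, 8} must be used), so y_2 = 7.

7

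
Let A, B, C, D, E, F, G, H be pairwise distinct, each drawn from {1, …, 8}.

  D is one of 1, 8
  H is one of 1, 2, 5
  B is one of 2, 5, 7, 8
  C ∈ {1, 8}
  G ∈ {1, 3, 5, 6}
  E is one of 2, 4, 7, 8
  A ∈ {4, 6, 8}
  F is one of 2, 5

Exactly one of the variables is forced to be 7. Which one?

B

The 8 variables draw from only 8 values {1, 2, 3, 4, 5, 6, 7, 8}, so each is used; only G can be 3, hence G = 3.
Among the 7 still-open variables, 6 fits only A (and all 7 values in {1, 2, 4, 5, 6, 7, 8} must be used), so A = 6.
The 6 still-open variables draw from only 6 values {1, 2, 4, 5, 7, 8}, so each is used; only E can be 4, hence E = 4.
Among the 5 still-open variables, 7 fits only B (and all 5 values in {1, 2, 5, 7, 8} must be used), so B = 7.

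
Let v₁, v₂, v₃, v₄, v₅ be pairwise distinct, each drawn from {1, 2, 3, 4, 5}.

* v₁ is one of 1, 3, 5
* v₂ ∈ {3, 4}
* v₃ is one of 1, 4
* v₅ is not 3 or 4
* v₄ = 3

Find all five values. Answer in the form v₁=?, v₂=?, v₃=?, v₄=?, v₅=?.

v₄ has just one choice, so v₄ = 3. So v₁, v₂ can't be 3.
v₂ must be 4 (only option left). Strike 4 from v₃.
That leaves v₃ = 1. Eliminate 1 elsewhere: v₁, v₅.
v₁ has just one choice, so v₁ = 5. So v₅ can't be 5.
That leaves v₅ = 2.

v₁=5, v₂=4, v₃=1, v₄=3, v₅=2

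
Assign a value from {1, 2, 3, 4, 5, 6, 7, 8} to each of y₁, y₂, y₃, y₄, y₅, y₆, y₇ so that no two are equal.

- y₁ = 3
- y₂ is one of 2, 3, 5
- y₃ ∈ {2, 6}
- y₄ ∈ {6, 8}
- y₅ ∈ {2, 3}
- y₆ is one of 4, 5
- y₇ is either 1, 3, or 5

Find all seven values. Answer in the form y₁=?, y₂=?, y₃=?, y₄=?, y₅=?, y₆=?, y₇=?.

y₁'s domain is down to {3}, so y₁ = 3. Remove 3 from y₂, y₅, y₇.
y₅ must be 2 (only option left). Eliminate 2 elsewhere: y₂, y₃.
y₂ has just one choice, so y₂ = 5. Eliminate 5 elsewhere: y₆, y₇.
y₃ has just one choice, so y₃ = 6. So y₄ can't be 6.
y₄ must be 8 (only option left).
y₆ has just one choice, so y₆ = 4.
y₇ has just one choice, so y₇ = 1.

y₁=3, y₂=5, y₃=6, y₄=8, y₅=2, y₆=4, y₇=1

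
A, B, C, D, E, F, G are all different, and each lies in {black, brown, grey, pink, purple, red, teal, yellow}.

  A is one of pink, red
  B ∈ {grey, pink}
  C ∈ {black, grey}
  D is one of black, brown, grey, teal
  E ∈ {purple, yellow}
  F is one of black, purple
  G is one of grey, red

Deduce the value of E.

yellow

A, B, G between them cover only {grey, pink, red} — a naked triple. Remove those values from C, D.
C's domain is down to {black}, so C = black. Strike black from D, F.
That leaves F = purple. Eliminate purple elsewhere: E.
So E = yellow.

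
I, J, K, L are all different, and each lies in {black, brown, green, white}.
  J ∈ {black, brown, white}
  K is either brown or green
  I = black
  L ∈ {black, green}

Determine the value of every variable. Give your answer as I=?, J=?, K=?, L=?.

I=black, J=white, K=brown, L=green

I must be black (only option left). Strike black from J, L.
That leaves L = green. So K can't be green.
K's domain is down to {brown}, so K = brown. So J can't be brown.
J must be white (only option left).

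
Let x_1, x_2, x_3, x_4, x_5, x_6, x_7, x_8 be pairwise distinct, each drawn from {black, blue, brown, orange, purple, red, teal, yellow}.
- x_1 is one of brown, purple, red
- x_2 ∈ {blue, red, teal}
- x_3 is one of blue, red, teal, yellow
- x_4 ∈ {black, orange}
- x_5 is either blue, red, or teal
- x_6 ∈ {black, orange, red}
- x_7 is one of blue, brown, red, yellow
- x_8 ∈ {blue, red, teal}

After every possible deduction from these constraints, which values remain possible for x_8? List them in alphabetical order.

The 8 variables draw from only 8 values {black, blue, brown, orange, purple, red, teal, yellow}, so each is used; only x_1 can be purple, hence x_1 = purple.
Among the 7 still-open variables, brown fits only x_7 (and all 7 values in {black, blue, brown, orange, red, teal, yellow} must be used), so x_7 = brown.
Among the 6 still-open variables, yellow fits only x_3 (and all 6 values in {black, blue, orange, red, teal, yellow} must be used), so x_3 = yellow.
x_2, x_5, x_8 between them cover only {blue, red, teal} — a naked triple. Remove those values from x_6.
No further eliminations apply; x_8 can still be any of blue, red, teal.

blue, red, teal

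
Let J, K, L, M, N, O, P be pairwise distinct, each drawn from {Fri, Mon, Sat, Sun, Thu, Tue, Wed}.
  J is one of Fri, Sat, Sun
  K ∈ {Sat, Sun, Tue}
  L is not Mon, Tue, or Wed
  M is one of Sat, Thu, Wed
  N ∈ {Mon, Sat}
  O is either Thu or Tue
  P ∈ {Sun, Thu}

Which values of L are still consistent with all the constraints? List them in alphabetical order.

Fri, Sat, Sun, Thu

The 7 variables draw from only 7 values {Fri, Mon, Sat, Sun, Thu, Tue, Wed}, so each is used; only N can be Mon, hence N = Mon.
The 6 still-open variables together cover exactly {Fri, Sat, Sun, Thu, Tue, Wed} — 6 values for 6 variables — and Wed appears only in M's list, so M = Wed.
No further eliminations apply; L can still be any of Fri, Sat, Sun, Thu.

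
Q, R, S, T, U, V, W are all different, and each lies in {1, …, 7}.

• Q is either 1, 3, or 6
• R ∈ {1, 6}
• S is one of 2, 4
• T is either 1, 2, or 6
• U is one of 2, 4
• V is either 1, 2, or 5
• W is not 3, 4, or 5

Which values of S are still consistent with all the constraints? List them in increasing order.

The 7 variables together cover exactly {1, 2, 3, 4, 5, 6, 7} — 7 values for 7 variables — and 3 appears only in Q's list, so Q = 3.
The 6 still-open variables together cover exactly {1, 2, 4, 5, 6, 7} — 6 values for 6 variables — and 5 appears only in V's list, so V = 5.
Among the 5 still-open variables, 7 fits only W (and all 5 values in {1, 2, 4, 6, 7} must be used), so W = 7.
The 2 variables S and U are confined to {2, 4}, which locks those values in; drop them from T.
No further eliminations apply; S can still be any of 2, 4.

2, 4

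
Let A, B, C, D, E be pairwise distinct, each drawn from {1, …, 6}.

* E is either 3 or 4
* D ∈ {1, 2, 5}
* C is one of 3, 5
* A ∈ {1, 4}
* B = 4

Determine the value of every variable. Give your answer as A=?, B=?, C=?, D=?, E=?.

B has just one choice, so B = 4. Remove 4 from A, E.
That leaves E = 3. So C can't be 3.
A's domain is down to {1}, so A = 1. So D can't be 1.
C has just one choice, so C = 5. Eliminate 5 elsewhere: D.
That leaves D = 2.

A=1, B=4, C=5, D=2, E=3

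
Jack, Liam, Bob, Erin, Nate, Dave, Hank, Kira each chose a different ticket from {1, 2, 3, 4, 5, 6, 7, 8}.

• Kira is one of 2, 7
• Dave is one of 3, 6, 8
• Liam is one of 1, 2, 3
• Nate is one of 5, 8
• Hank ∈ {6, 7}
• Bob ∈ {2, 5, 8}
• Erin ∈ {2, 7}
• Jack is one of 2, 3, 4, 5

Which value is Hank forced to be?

6

Among the 8 variables, 1 fits only Liam (and all 8 values in {1, 2, 3, 4, 5, 6, 7, 8} must be used), so Liam = 1.
The 7 still-open variables together cover exactly {2, 3, 4, 5, 6, 7, 8} — 7 values for 7 variables — and 4 appears only in Jack's list, so Jack = 4.
Among the 6 still-open variables, 3 fits only Dave (and all 6 values in {2, 3, 5, 6, 7, 8} must be used), so Dave = 3.
Among the 5 still-open variables, 6 fits only Hank (and all 5 values in {2, 5, 6, 7, 8} must be used), so Hank = 6.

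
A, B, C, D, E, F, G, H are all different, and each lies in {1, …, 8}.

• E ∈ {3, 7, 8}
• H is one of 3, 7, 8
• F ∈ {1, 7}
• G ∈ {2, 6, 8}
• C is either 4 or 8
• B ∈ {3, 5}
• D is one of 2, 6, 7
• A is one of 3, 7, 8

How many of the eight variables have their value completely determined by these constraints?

The 8 variables draw from only 8 values {1, 2, 3, 4, 5, 6, 7, 8}, so each is used; only F can be 1, hence F = 1.
Among the 7 still-open variables, 4 fits only C (and all 7 values in {2, 3, 4, 5, 6, 7, 8} must be used), so C = 4.
The 6 still-open variables together cover exactly {2, 3, 5, 6, 7, 8} — 6 values for 6 variables — and 5 appears only in B's list, so B = 5.
The 3 variables A, E, H are confined to {3, 7, 8}, which locks those values in; drop them from D, G.
Determined: B=5, C=4, F=1. The other variables each still have more than one consistent value. That makes 3.

3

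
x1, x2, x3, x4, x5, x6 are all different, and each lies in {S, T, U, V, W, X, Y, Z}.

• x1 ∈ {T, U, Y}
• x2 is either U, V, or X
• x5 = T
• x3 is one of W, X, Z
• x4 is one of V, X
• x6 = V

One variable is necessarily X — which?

x5 has just one choice, so x5 = T. Remove T from x1.
That leaves x6 = V. So x2, x4 can't be V.
So X goes to x4.

x4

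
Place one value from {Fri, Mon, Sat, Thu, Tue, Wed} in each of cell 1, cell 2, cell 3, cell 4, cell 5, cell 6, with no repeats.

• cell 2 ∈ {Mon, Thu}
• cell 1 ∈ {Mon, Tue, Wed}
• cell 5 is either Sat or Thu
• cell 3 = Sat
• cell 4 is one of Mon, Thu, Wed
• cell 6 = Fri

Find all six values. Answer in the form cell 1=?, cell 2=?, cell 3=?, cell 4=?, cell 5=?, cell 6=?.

cell 3's domain is down to {Sat}, so cell 3 = Sat. So cell 5 can't be Sat.
cell 5 has just one choice, so cell 5 = Thu. Eliminate Thu elsewhere: cell 2, cell 4.
cell 6 must be Fri (only option left).
cell 2 has just one choice, so cell 2 = Mon. So cell 1, cell 4 can't be Mon.
cell 4's domain is down to {Wed}, so cell 4 = Wed. Strike Wed from cell 1.
cell 1's domain is down to {Tue}, so cell 1 = Tue.

cell 1=Tue, cell 2=Mon, cell 3=Sat, cell 4=Wed, cell 5=Thu, cell 6=Fri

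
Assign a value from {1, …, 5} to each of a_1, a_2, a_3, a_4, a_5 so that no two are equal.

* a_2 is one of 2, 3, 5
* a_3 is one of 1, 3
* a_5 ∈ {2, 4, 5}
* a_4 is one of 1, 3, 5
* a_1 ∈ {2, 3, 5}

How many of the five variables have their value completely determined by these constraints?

The 5 variables together cover exactly {1, 2, 3, 4, 5} — 5 values for 5 variables — and 4 appears only in a_5's list, so a_5 = 4.
Determined: a_5=4. The other variables each still have more than one consistent value. That makes 1.

1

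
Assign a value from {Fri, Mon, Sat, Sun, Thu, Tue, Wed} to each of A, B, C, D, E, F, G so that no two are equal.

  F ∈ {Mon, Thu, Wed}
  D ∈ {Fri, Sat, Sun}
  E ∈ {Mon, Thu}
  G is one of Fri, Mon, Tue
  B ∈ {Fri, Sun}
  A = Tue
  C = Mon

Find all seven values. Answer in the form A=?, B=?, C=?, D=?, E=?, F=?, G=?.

A has just one choice, so A = Tue. Strike Tue from G.
That leaves C = Mon. Strike Mon from E, F, G.
E has just one choice, so E = Thu. Remove Thu from F.
F's domain is down to {Wed}, so F = Wed.
That leaves G = Fri. Strike Fri from B, D.
B's domain is down to {Sun}, so B = Sun. Strike Sun from D.
D has just one choice, so D = Sat.

A=Tue, B=Sun, C=Mon, D=Sat, E=Thu, F=Wed, G=Fri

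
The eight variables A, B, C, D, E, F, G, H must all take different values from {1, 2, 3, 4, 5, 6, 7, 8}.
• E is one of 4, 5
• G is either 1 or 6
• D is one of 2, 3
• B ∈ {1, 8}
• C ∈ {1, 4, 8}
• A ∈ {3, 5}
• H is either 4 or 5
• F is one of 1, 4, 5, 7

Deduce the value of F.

7

Among the 8 variables, 2 fits only D (and all 8 values in {1, 2, 3, 4, 5, 6, 7, 8} must be used), so D = 2.
Among the 7 still-open variables, 3 fits only A (and all 7 values in {1, 3, 4, 5, 6, 7, 8} must be used), so A = 3.
The 6 still-open variables together cover exactly {1, 4, 5, 6, 7, 8} — 6 values for 6 variables — and 6 appears only in G's list, so G = 6.
Among the 5 still-open variables, 7 fits only F (and all 5 values in {1, 4, 5, 7, 8} must be used), so F = 7.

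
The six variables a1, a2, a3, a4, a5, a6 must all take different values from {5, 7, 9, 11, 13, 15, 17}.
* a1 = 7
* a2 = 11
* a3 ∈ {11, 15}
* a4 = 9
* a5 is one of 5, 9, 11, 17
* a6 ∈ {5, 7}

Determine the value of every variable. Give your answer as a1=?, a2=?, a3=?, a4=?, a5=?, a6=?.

a1=7, a2=11, a3=15, a4=9, a5=17, a6=5

a1 has just one choice, so a1 = 7. Eliminate 7 elsewhere: a6.
a2's domain is down to {11}, so a2 = 11. Remove 11 from a3, a5.
a3 has just one choice, so a3 = 15.
That leaves a4 = 9. Remove 9 from a5.
a6's domain is down to {5}, so a6 = 5. So a5 can't be 5.
a5 has just one choice, so a5 = 17.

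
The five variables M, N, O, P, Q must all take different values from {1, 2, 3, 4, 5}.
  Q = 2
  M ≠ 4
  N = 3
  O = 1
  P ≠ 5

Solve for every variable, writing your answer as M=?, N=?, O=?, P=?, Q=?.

N's domain is down to {3}, so N = 3. Remove 3 from M, P.
O's domain is down to {1}, so O = 1. Remove 1 from M, P.
Q has just one choice, so Q = 2. Eliminate 2 elsewhere: M, P.
That leaves M = 5.
That leaves P = 4.

M=5, N=3, O=1, P=4, Q=2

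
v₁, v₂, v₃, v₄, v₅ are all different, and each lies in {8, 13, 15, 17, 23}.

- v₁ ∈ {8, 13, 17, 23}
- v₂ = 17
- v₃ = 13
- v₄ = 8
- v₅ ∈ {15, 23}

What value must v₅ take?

15

v₂'s domain is down to {17}, so v₂ = 17. Remove 17 from v₁.
v₃ must be 13 (only option left). Remove 13 from v₁.
v₄ must be 8 (only option left). Remove 8 from v₁.
v₁ has just one choice, so v₁ = 23. So v₅ can't be 23.
So v₅ = 15.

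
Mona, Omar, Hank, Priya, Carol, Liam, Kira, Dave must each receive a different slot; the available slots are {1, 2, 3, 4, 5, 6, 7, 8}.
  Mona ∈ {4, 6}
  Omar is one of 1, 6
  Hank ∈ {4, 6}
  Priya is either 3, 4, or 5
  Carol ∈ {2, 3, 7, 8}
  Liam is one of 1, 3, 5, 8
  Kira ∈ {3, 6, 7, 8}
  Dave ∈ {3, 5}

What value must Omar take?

Among the 8 variables, 2 fits only Carol (and all 8 values in {1, 2, 3, 4, 5, 6, 7, 8} must be used), so Carol = 2.
The 7 still-open variables together cover exactly {1, 3, 4, 5, 6, 7, 8} — 7 values for 7 variables — and 7 appears only in Kira's list, so Kira = 7.
The 6 still-open variables draw from only 6 values {1, 3, 4, 5, 6, 8}, so each is used; only Liam can be 8, hence Liam = 8.
Among the 5 still-open variables, 1 fits only Omar (and all 5 values in {1, 3, 4, 5, 6} must be used), so Omar = 1.

1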